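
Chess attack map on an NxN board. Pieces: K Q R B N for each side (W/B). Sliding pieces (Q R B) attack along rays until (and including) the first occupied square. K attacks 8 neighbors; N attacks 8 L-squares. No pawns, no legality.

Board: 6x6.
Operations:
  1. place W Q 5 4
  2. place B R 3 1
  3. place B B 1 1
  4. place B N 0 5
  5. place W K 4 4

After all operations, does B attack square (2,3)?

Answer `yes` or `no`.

Op 1: place WQ@(5,4)
Op 2: place BR@(3,1)
Op 3: place BB@(1,1)
Op 4: place BN@(0,5)
Op 5: place WK@(4,4)
Per-piece attacks for B:
  BN@(0,5): attacks (1,3) (2,4)
  BB@(1,1): attacks (2,2) (3,3) (4,4) (2,0) (0,2) (0,0) [ray(1,1) blocked at (4,4)]
  BR@(3,1): attacks (3,2) (3,3) (3,4) (3,5) (3,0) (4,1) (5,1) (2,1) (1,1) [ray(-1,0) blocked at (1,1)]
B attacks (2,3): no

Answer: no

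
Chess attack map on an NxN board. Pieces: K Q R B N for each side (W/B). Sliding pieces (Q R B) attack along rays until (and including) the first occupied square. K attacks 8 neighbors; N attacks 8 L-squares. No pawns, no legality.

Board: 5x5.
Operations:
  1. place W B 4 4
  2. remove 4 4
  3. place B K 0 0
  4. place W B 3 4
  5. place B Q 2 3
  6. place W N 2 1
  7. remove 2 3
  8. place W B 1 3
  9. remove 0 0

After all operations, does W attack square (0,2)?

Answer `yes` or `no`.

Op 1: place WB@(4,4)
Op 2: remove (4,4)
Op 3: place BK@(0,0)
Op 4: place WB@(3,4)
Op 5: place BQ@(2,3)
Op 6: place WN@(2,1)
Op 7: remove (2,3)
Op 8: place WB@(1,3)
Op 9: remove (0,0)
Per-piece attacks for W:
  WB@(1,3): attacks (2,4) (2,2) (3,1) (4,0) (0,4) (0,2)
  WN@(2,1): attacks (3,3) (4,2) (1,3) (0,2) (4,0) (0,0)
  WB@(3,4): attacks (4,3) (2,3) (1,2) (0,1)
W attacks (0,2): yes

Answer: yes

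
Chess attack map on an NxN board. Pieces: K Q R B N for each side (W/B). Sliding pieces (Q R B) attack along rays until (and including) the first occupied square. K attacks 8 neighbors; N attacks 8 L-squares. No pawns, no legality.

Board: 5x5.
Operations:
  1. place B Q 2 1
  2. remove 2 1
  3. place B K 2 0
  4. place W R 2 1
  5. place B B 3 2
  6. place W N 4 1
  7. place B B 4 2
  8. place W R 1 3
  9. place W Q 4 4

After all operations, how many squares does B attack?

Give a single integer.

Answer: 12

Derivation:
Op 1: place BQ@(2,1)
Op 2: remove (2,1)
Op 3: place BK@(2,0)
Op 4: place WR@(2,1)
Op 5: place BB@(3,2)
Op 6: place WN@(4,1)
Op 7: place BB@(4,2)
Op 8: place WR@(1,3)
Op 9: place WQ@(4,4)
Per-piece attacks for B:
  BK@(2,0): attacks (2,1) (3,0) (1,0) (3,1) (1,1)
  BB@(3,2): attacks (4,3) (4,1) (2,3) (1,4) (2,1) [ray(1,-1) blocked at (4,1); ray(-1,-1) blocked at (2,1)]
  BB@(4,2): attacks (3,3) (2,4) (3,1) (2,0) [ray(-1,-1) blocked at (2,0)]
Union (12 distinct): (1,0) (1,1) (1,4) (2,0) (2,1) (2,3) (2,4) (3,0) (3,1) (3,3) (4,1) (4,3)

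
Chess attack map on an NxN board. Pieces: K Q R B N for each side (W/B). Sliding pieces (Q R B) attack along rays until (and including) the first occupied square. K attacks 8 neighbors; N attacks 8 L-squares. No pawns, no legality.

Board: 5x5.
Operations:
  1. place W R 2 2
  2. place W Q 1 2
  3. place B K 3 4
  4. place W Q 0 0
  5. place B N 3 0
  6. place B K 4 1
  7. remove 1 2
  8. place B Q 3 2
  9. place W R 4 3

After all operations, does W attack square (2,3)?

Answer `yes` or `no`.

Answer: yes

Derivation:
Op 1: place WR@(2,2)
Op 2: place WQ@(1,2)
Op 3: place BK@(3,4)
Op 4: place WQ@(0,0)
Op 5: place BN@(3,0)
Op 6: place BK@(4,1)
Op 7: remove (1,2)
Op 8: place BQ@(3,2)
Op 9: place WR@(4,3)
Per-piece attacks for W:
  WQ@(0,0): attacks (0,1) (0,2) (0,3) (0,4) (1,0) (2,0) (3,0) (1,1) (2,2) [ray(1,0) blocked at (3,0); ray(1,1) blocked at (2,2)]
  WR@(2,2): attacks (2,3) (2,4) (2,1) (2,0) (3,2) (1,2) (0,2) [ray(1,0) blocked at (3,2)]
  WR@(4,3): attacks (4,4) (4,2) (4,1) (3,3) (2,3) (1,3) (0,3) [ray(0,-1) blocked at (4,1)]
W attacks (2,3): yes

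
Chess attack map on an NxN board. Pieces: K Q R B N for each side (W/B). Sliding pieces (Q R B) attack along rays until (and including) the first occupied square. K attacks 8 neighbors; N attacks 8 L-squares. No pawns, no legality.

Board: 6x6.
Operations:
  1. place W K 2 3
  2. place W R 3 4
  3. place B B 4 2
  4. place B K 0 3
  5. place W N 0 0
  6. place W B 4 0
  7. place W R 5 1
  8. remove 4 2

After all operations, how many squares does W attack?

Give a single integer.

Answer: 23

Derivation:
Op 1: place WK@(2,3)
Op 2: place WR@(3,4)
Op 3: place BB@(4,2)
Op 4: place BK@(0,3)
Op 5: place WN@(0,0)
Op 6: place WB@(4,0)
Op 7: place WR@(5,1)
Op 8: remove (4,2)
Per-piece attacks for W:
  WN@(0,0): attacks (1,2) (2,1)
  WK@(2,3): attacks (2,4) (2,2) (3,3) (1,3) (3,4) (3,2) (1,4) (1,2)
  WR@(3,4): attacks (3,5) (3,3) (3,2) (3,1) (3,0) (4,4) (5,4) (2,4) (1,4) (0,4)
  WB@(4,0): attacks (5,1) (3,1) (2,2) (1,3) (0,4) [ray(1,1) blocked at (5,1)]
  WR@(5,1): attacks (5,2) (5,3) (5,4) (5,5) (5,0) (4,1) (3,1) (2,1) (1,1) (0,1)
Union (23 distinct): (0,1) (0,4) (1,1) (1,2) (1,3) (1,4) (2,1) (2,2) (2,4) (3,0) (3,1) (3,2) (3,3) (3,4) (3,5) (4,1) (4,4) (5,0) (5,1) (5,2) (5,3) (5,4) (5,5)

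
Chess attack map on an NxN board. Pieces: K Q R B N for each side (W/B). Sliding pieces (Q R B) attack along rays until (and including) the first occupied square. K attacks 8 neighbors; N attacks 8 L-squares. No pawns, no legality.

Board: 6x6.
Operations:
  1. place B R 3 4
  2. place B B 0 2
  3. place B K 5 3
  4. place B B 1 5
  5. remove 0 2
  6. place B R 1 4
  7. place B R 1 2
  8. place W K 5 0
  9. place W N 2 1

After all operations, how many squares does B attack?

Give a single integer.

Op 1: place BR@(3,4)
Op 2: place BB@(0,2)
Op 3: place BK@(5,3)
Op 4: place BB@(1,5)
Op 5: remove (0,2)
Op 6: place BR@(1,4)
Op 7: place BR@(1,2)
Op 8: place WK@(5,0)
Op 9: place WN@(2,1)
Per-piece attacks for B:
  BR@(1,2): attacks (1,3) (1,4) (1,1) (1,0) (2,2) (3,2) (4,2) (5,2) (0,2) [ray(0,1) blocked at (1,4)]
  BR@(1,4): attacks (1,5) (1,3) (1,2) (2,4) (3,4) (0,4) [ray(0,1) blocked at (1,5); ray(0,-1) blocked at (1,2); ray(1,0) blocked at (3,4)]
  BB@(1,5): attacks (2,4) (3,3) (4,2) (5,1) (0,4)
  BR@(3,4): attacks (3,5) (3,3) (3,2) (3,1) (3,0) (4,4) (5,4) (2,4) (1,4) [ray(-1,0) blocked at (1,4)]
  BK@(5,3): attacks (5,4) (5,2) (4,3) (4,4) (4,2)
Union (22 distinct): (0,2) (0,4) (1,0) (1,1) (1,2) (1,3) (1,4) (1,5) (2,2) (2,4) (3,0) (3,1) (3,2) (3,3) (3,4) (3,5) (4,2) (4,3) (4,4) (5,1) (5,2) (5,4)

Answer: 22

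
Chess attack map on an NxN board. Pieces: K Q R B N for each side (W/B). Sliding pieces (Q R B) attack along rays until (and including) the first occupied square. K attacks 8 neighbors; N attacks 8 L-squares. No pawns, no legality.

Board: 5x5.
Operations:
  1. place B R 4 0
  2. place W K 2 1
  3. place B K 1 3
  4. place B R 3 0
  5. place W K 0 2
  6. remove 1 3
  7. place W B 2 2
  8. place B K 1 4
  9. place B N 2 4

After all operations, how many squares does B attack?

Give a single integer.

Op 1: place BR@(4,0)
Op 2: place WK@(2,1)
Op 3: place BK@(1,3)
Op 4: place BR@(3,0)
Op 5: place WK@(0,2)
Op 6: remove (1,3)
Op 7: place WB@(2,2)
Op 8: place BK@(1,4)
Op 9: place BN@(2,4)
Per-piece attacks for B:
  BK@(1,4): attacks (1,3) (2,4) (0,4) (2,3) (0,3)
  BN@(2,4): attacks (3,2) (4,3) (1,2) (0,3)
  BR@(3,0): attacks (3,1) (3,2) (3,3) (3,4) (4,0) (2,0) (1,0) (0,0) [ray(1,0) blocked at (4,0)]
  BR@(4,0): attacks (4,1) (4,2) (4,3) (4,4) (3,0) [ray(-1,0) blocked at (3,0)]
Union (19 distinct): (0,0) (0,3) (0,4) (1,0) (1,2) (1,3) (2,0) (2,3) (2,4) (3,0) (3,1) (3,2) (3,3) (3,4) (4,0) (4,1) (4,2) (4,3) (4,4)

Answer: 19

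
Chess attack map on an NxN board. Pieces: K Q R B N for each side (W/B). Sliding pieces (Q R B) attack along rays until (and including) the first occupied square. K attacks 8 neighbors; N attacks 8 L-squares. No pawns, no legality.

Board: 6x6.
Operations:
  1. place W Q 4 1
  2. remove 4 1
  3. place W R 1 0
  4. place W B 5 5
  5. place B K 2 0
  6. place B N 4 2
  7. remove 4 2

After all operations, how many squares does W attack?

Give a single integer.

Op 1: place WQ@(4,1)
Op 2: remove (4,1)
Op 3: place WR@(1,0)
Op 4: place WB@(5,5)
Op 5: place BK@(2,0)
Op 6: place BN@(4,2)
Op 7: remove (4,2)
Per-piece attacks for W:
  WR@(1,0): attacks (1,1) (1,2) (1,3) (1,4) (1,5) (2,0) (0,0) [ray(1,0) blocked at (2,0)]
  WB@(5,5): attacks (4,4) (3,3) (2,2) (1,1) (0,0)
Union (10 distinct): (0,0) (1,1) (1,2) (1,3) (1,4) (1,5) (2,0) (2,2) (3,3) (4,4)

Answer: 10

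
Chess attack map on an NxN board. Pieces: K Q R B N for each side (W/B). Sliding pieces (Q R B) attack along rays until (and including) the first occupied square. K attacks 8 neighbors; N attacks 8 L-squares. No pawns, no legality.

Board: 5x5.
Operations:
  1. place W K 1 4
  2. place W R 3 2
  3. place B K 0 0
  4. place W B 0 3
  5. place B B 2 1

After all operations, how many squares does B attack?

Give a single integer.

Op 1: place WK@(1,4)
Op 2: place WR@(3,2)
Op 3: place BK@(0,0)
Op 4: place WB@(0,3)
Op 5: place BB@(2,1)
Per-piece attacks for B:
  BK@(0,0): attacks (0,1) (1,0) (1,1)
  BB@(2,1): attacks (3,2) (3,0) (1,2) (0,3) (1,0) [ray(1,1) blocked at (3,2); ray(-1,1) blocked at (0,3)]
Union (7 distinct): (0,1) (0,3) (1,0) (1,1) (1,2) (3,0) (3,2)

Answer: 7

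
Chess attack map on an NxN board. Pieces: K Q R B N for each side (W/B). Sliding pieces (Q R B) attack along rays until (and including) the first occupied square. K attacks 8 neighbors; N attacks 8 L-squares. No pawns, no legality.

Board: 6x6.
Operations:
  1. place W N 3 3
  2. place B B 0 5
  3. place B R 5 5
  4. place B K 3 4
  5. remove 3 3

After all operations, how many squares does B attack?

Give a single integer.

Op 1: place WN@(3,3)
Op 2: place BB@(0,5)
Op 3: place BR@(5,5)
Op 4: place BK@(3,4)
Op 5: remove (3,3)
Per-piece attacks for B:
  BB@(0,5): attacks (1,4) (2,3) (3,2) (4,1) (5,0)
  BK@(3,4): attacks (3,5) (3,3) (4,4) (2,4) (4,5) (4,3) (2,5) (2,3)
  BR@(5,5): attacks (5,4) (5,3) (5,2) (5,1) (5,0) (4,5) (3,5) (2,5) (1,5) (0,5) [ray(-1,0) blocked at (0,5)]
Union (18 distinct): (0,5) (1,4) (1,5) (2,3) (2,4) (2,5) (3,2) (3,3) (3,5) (4,1) (4,3) (4,4) (4,5) (5,0) (5,1) (5,2) (5,3) (5,4)

Answer: 18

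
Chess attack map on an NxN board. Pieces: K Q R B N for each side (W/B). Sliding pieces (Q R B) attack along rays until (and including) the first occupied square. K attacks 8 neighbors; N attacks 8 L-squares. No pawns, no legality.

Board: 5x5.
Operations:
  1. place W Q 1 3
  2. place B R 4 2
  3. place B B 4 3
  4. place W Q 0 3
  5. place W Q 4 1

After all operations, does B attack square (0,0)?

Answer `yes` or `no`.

Answer: no

Derivation:
Op 1: place WQ@(1,3)
Op 2: place BR@(4,2)
Op 3: place BB@(4,3)
Op 4: place WQ@(0,3)
Op 5: place WQ@(4,1)
Per-piece attacks for B:
  BR@(4,2): attacks (4,3) (4,1) (3,2) (2,2) (1,2) (0,2) [ray(0,1) blocked at (4,3); ray(0,-1) blocked at (4,1)]
  BB@(4,3): attacks (3,4) (3,2) (2,1) (1,0)
B attacks (0,0): no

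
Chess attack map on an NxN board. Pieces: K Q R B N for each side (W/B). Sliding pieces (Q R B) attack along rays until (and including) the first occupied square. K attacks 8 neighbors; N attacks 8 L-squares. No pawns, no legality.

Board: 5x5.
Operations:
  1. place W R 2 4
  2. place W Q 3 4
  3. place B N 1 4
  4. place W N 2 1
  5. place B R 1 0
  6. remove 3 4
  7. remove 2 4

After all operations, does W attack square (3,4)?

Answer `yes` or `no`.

Answer: no

Derivation:
Op 1: place WR@(2,4)
Op 2: place WQ@(3,4)
Op 3: place BN@(1,4)
Op 4: place WN@(2,1)
Op 5: place BR@(1,0)
Op 6: remove (3,4)
Op 7: remove (2,4)
Per-piece attacks for W:
  WN@(2,1): attacks (3,3) (4,2) (1,3) (0,2) (4,0) (0,0)
W attacks (3,4): no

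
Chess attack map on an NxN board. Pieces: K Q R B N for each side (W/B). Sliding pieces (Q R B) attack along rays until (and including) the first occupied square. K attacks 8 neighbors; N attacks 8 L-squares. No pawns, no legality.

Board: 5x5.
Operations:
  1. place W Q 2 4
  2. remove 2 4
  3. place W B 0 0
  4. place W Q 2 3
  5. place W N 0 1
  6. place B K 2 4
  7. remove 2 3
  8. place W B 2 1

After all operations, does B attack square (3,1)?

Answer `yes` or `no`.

Answer: no

Derivation:
Op 1: place WQ@(2,4)
Op 2: remove (2,4)
Op 3: place WB@(0,0)
Op 4: place WQ@(2,3)
Op 5: place WN@(0,1)
Op 6: place BK@(2,4)
Op 7: remove (2,3)
Op 8: place WB@(2,1)
Per-piece attacks for B:
  BK@(2,4): attacks (2,3) (3,4) (1,4) (3,3) (1,3)
B attacks (3,1): no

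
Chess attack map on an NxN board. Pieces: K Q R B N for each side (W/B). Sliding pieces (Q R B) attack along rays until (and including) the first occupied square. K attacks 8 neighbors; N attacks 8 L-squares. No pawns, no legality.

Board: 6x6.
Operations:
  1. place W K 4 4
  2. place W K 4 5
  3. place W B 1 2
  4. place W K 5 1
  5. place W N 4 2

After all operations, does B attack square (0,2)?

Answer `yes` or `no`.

Op 1: place WK@(4,4)
Op 2: place WK@(4,5)
Op 3: place WB@(1,2)
Op 4: place WK@(5,1)
Op 5: place WN@(4,2)
Per-piece attacks for B:
B attacks (0,2): no

Answer: no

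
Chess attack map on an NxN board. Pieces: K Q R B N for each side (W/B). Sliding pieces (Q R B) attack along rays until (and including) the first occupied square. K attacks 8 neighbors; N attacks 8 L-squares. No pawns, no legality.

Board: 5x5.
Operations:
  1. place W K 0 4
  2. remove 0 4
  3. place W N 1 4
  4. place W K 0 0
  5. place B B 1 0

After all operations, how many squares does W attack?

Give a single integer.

Op 1: place WK@(0,4)
Op 2: remove (0,4)
Op 3: place WN@(1,4)
Op 4: place WK@(0,0)
Op 5: place BB@(1,0)
Per-piece attacks for W:
  WK@(0,0): attacks (0,1) (1,0) (1,1)
  WN@(1,4): attacks (2,2) (3,3) (0,2)
Union (6 distinct): (0,1) (0,2) (1,0) (1,1) (2,2) (3,3)

Answer: 6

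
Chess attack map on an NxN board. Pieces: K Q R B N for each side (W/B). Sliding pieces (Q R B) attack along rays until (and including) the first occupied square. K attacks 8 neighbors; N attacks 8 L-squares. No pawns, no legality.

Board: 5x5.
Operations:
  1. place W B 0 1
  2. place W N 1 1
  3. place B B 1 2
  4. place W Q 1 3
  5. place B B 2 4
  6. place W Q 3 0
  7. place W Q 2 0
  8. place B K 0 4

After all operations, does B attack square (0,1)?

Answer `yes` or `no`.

Op 1: place WB@(0,1)
Op 2: place WN@(1,1)
Op 3: place BB@(1,2)
Op 4: place WQ@(1,3)
Op 5: place BB@(2,4)
Op 6: place WQ@(3,0)
Op 7: place WQ@(2,0)
Op 8: place BK@(0,4)
Per-piece attacks for B:
  BK@(0,4): attacks (0,3) (1,4) (1,3)
  BB@(1,2): attacks (2,3) (3,4) (2,1) (3,0) (0,3) (0,1) [ray(1,-1) blocked at (3,0); ray(-1,-1) blocked at (0,1)]
  BB@(2,4): attacks (3,3) (4,2) (1,3) [ray(-1,-1) blocked at (1,3)]
B attacks (0,1): yes

Answer: yes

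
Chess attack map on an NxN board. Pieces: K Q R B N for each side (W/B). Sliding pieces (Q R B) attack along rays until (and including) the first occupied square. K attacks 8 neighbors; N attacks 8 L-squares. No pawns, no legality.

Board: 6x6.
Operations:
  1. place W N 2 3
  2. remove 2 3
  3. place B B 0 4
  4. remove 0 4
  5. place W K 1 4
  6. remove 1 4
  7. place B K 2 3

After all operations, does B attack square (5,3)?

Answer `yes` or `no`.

Op 1: place WN@(2,3)
Op 2: remove (2,3)
Op 3: place BB@(0,4)
Op 4: remove (0,4)
Op 5: place WK@(1,4)
Op 6: remove (1,4)
Op 7: place BK@(2,3)
Per-piece attacks for B:
  BK@(2,3): attacks (2,4) (2,2) (3,3) (1,3) (3,4) (3,2) (1,4) (1,2)
B attacks (5,3): no

Answer: no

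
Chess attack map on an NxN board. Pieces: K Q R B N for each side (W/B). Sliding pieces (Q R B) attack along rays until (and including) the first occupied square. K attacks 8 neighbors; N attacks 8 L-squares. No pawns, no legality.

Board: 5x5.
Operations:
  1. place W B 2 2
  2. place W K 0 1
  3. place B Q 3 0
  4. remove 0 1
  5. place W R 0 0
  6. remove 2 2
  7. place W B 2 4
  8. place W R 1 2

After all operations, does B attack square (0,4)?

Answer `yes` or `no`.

Answer: no

Derivation:
Op 1: place WB@(2,2)
Op 2: place WK@(0,1)
Op 3: place BQ@(3,0)
Op 4: remove (0,1)
Op 5: place WR@(0,0)
Op 6: remove (2,2)
Op 7: place WB@(2,4)
Op 8: place WR@(1,2)
Per-piece attacks for B:
  BQ@(3,0): attacks (3,1) (3,2) (3,3) (3,4) (4,0) (2,0) (1,0) (0,0) (4,1) (2,1) (1,2) [ray(-1,0) blocked at (0,0); ray(-1,1) blocked at (1,2)]
B attacks (0,4): no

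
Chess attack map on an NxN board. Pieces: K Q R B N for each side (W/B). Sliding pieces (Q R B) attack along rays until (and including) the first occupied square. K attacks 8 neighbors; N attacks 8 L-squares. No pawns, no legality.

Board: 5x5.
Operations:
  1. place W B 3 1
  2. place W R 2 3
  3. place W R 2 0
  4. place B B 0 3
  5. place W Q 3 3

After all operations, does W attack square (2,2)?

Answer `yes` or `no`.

Answer: yes

Derivation:
Op 1: place WB@(3,1)
Op 2: place WR@(2,3)
Op 3: place WR@(2,0)
Op 4: place BB@(0,3)
Op 5: place WQ@(3,3)
Per-piece attacks for W:
  WR@(2,0): attacks (2,1) (2,2) (2,3) (3,0) (4,0) (1,0) (0,0) [ray(0,1) blocked at (2,3)]
  WR@(2,3): attacks (2,4) (2,2) (2,1) (2,0) (3,3) (1,3) (0,3) [ray(0,-1) blocked at (2,0); ray(1,0) blocked at (3,3); ray(-1,0) blocked at (0,3)]
  WB@(3,1): attacks (4,2) (4,0) (2,2) (1,3) (0,4) (2,0) [ray(-1,-1) blocked at (2,0)]
  WQ@(3,3): attacks (3,4) (3,2) (3,1) (4,3) (2,3) (4,4) (4,2) (2,4) (2,2) (1,1) (0,0) [ray(0,-1) blocked at (3,1); ray(-1,0) blocked at (2,3)]
W attacks (2,2): yes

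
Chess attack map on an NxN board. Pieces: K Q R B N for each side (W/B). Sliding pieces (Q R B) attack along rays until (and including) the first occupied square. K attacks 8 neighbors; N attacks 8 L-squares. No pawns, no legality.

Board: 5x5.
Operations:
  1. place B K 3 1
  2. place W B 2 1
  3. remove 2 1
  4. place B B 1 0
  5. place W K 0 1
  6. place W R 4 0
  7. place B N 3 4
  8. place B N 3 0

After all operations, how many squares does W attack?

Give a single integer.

Answer: 10

Derivation:
Op 1: place BK@(3,1)
Op 2: place WB@(2,1)
Op 3: remove (2,1)
Op 4: place BB@(1,0)
Op 5: place WK@(0,1)
Op 6: place WR@(4,0)
Op 7: place BN@(3,4)
Op 8: place BN@(3,0)
Per-piece attacks for W:
  WK@(0,1): attacks (0,2) (0,0) (1,1) (1,2) (1,0)
  WR@(4,0): attacks (4,1) (4,2) (4,3) (4,4) (3,0) [ray(-1,0) blocked at (3,0)]
Union (10 distinct): (0,0) (0,2) (1,0) (1,1) (1,2) (3,0) (4,1) (4,2) (4,3) (4,4)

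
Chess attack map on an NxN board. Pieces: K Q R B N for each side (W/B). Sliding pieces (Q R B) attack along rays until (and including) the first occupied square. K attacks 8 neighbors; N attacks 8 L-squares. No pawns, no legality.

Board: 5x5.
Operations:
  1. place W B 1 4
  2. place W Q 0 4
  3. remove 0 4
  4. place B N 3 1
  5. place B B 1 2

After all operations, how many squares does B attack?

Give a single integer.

Answer: 9

Derivation:
Op 1: place WB@(1,4)
Op 2: place WQ@(0,4)
Op 3: remove (0,4)
Op 4: place BN@(3,1)
Op 5: place BB@(1,2)
Per-piece attacks for B:
  BB@(1,2): attacks (2,3) (3,4) (2,1) (3,0) (0,3) (0,1)
  BN@(3,1): attacks (4,3) (2,3) (1,2) (1,0)
Union (9 distinct): (0,1) (0,3) (1,0) (1,2) (2,1) (2,3) (3,0) (3,4) (4,3)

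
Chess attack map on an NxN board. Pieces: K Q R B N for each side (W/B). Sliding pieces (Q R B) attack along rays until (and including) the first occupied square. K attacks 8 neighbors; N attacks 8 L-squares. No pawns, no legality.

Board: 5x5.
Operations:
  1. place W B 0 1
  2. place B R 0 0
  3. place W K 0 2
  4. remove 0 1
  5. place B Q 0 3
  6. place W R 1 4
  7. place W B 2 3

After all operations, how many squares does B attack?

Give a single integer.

Op 1: place WB@(0,1)
Op 2: place BR@(0,0)
Op 3: place WK@(0,2)
Op 4: remove (0,1)
Op 5: place BQ@(0,3)
Op 6: place WR@(1,4)
Op 7: place WB@(2,3)
Per-piece attacks for B:
  BR@(0,0): attacks (0,1) (0,2) (1,0) (2,0) (3,0) (4,0) [ray(0,1) blocked at (0,2)]
  BQ@(0,3): attacks (0,4) (0,2) (1,3) (2,3) (1,4) (1,2) (2,1) (3,0) [ray(0,-1) blocked at (0,2); ray(1,0) blocked at (2,3); ray(1,1) blocked at (1,4)]
Union (12 distinct): (0,1) (0,2) (0,4) (1,0) (1,2) (1,3) (1,4) (2,0) (2,1) (2,3) (3,0) (4,0)

Answer: 12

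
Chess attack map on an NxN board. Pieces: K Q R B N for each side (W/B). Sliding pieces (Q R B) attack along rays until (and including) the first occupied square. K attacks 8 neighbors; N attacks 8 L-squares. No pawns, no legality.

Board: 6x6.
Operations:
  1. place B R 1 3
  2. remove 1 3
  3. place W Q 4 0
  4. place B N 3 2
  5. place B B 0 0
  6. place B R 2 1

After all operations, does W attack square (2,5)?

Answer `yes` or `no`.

Op 1: place BR@(1,3)
Op 2: remove (1,3)
Op 3: place WQ@(4,0)
Op 4: place BN@(3,2)
Op 5: place BB@(0,0)
Op 6: place BR@(2,1)
Per-piece attacks for W:
  WQ@(4,0): attacks (4,1) (4,2) (4,3) (4,4) (4,5) (5,0) (3,0) (2,0) (1,0) (0,0) (5,1) (3,1) (2,2) (1,3) (0,4) [ray(-1,0) blocked at (0,0)]
W attacks (2,5): no

Answer: no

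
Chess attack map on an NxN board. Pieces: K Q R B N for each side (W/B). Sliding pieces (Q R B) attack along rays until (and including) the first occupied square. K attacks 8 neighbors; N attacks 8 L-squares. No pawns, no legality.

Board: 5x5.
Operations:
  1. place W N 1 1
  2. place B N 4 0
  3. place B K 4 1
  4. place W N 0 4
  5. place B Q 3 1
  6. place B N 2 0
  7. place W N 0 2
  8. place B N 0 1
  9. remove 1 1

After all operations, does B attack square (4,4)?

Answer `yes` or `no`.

Op 1: place WN@(1,1)
Op 2: place BN@(4,0)
Op 3: place BK@(4,1)
Op 4: place WN@(0,4)
Op 5: place BQ@(3,1)
Op 6: place BN@(2,0)
Op 7: place WN@(0,2)
Op 8: place BN@(0,1)
Op 9: remove (1,1)
Per-piece attacks for B:
  BN@(0,1): attacks (1,3) (2,2) (2,0)
  BN@(2,0): attacks (3,2) (4,1) (1,2) (0,1)
  BQ@(3,1): attacks (3,2) (3,3) (3,4) (3,0) (4,1) (2,1) (1,1) (0,1) (4,2) (4,0) (2,2) (1,3) (0,4) (2,0) [ray(1,0) blocked at (4,1); ray(-1,0) blocked at (0,1); ray(1,-1) blocked at (4,0); ray(-1,1) blocked at (0,4); ray(-1,-1) blocked at (2,0)]
  BN@(4,0): attacks (3,2) (2,1)
  BK@(4,1): attacks (4,2) (4,0) (3,1) (3,2) (3,0)
B attacks (4,4): no

Answer: no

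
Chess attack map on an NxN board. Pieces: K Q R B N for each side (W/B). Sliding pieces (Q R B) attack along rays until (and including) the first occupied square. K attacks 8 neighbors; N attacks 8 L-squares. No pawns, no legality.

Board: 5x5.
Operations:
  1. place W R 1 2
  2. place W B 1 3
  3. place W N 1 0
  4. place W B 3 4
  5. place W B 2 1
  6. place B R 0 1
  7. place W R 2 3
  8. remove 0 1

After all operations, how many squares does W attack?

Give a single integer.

Op 1: place WR@(1,2)
Op 2: place WB@(1,3)
Op 3: place WN@(1,0)
Op 4: place WB@(3,4)
Op 5: place WB@(2,1)
Op 6: place BR@(0,1)
Op 7: place WR@(2,3)
Op 8: remove (0,1)
Per-piece attacks for W:
  WN@(1,0): attacks (2,2) (3,1) (0,2)
  WR@(1,2): attacks (1,3) (1,1) (1,0) (2,2) (3,2) (4,2) (0,2) [ray(0,1) blocked at (1,3); ray(0,-1) blocked at (1,0)]
  WB@(1,3): attacks (2,4) (2,2) (3,1) (4,0) (0,4) (0,2)
  WB@(2,1): attacks (3,2) (4,3) (3,0) (1,2) (1,0) [ray(-1,1) blocked at (1,2); ray(-1,-1) blocked at (1,0)]
  WR@(2,3): attacks (2,4) (2,2) (2,1) (3,3) (4,3) (1,3) [ray(0,-1) blocked at (2,1); ray(-1,0) blocked at (1,3)]
  WB@(3,4): attacks (4,3) (2,3) [ray(-1,-1) blocked at (2,3)]
Union (17 distinct): (0,2) (0,4) (1,0) (1,1) (1,2) (1,3) (2,1) (2,2) (2,3) (2,4) (3,0) (3,1) (3,2) (3,3) (4,0) (4,2) (4,3)

Answer: 17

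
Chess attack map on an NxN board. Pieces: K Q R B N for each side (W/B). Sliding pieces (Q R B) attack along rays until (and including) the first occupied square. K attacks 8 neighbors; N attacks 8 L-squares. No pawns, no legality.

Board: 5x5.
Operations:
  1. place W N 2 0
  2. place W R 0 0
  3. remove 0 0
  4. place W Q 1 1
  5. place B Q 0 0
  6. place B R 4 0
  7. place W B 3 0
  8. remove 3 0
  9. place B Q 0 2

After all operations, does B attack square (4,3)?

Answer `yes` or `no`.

Answer: yes

Derivation:
Op 1: place WN@(2,0)
Op 2: place WR@(0,0)
Op 3: remove (0,0)
Op 4: place WQ@(1,1)
Op 5: place BQ@(0,0)
Op 6: place BR@(4,0)
Op 7: place WB@(3,0)
Op 8: remove (3,0)
Op 9: place BQ@(0,2)
Per-piece attacks for B:
  BQ@(0,0): attacks (0,1) (0,2) (1,0) (2,0) (1,1) [ray(0,1) blocked at (0,2); ray(1,0) blocked at (2,0); ray(1,1) blocked at (1,1)]
  BQ@(0,2): attacks (0,3) (0,4) (0,1) (0,0) (1,2) (2,2) (3,2) (4,2) (1,3) (2,4) (1,1) [ray(0,-1) blocked at (0,0); ray(1,-1) blocked at (1,1)]
  BR@(4,0): attacks (4,1) (4,2) (4,3) (4,4) (3,0) (2,0) [ray(-1,0) blocked at (2,0)]
B attacks (4,3): yes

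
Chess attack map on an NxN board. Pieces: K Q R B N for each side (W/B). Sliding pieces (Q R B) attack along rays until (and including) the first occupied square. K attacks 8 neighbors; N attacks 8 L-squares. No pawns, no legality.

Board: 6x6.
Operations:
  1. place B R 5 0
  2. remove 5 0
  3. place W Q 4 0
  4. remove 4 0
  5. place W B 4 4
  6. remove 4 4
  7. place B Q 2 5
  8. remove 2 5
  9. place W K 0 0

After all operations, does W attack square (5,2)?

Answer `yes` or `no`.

Op 1: place BR@(5,0)
Op 2: remove (5,0)
Op 3: place WQ@(4,0)
Op 4: remove (4,0)
Op 5: place WB@(4,4)
Op 6: remove (4,4)
Op 7: place BQ@(2,5)
Op 8: remove (2,5)
Op 9: place WK@(0,0)
Per-piece attacks for W:
  WK@(0,0): attacks (0,1) (1,0) (1,1)
W attacks (5,2): no

Answer: no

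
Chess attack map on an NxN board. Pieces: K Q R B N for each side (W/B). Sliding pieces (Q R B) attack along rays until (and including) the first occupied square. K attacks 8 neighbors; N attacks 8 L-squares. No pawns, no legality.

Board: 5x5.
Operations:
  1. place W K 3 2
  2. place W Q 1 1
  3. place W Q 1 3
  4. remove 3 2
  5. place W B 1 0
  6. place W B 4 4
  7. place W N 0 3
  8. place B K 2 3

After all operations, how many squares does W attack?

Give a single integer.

Op 1: place WK@(3,2)
Op 2: place WQ@(1,1)
Op 3: place WQ@(1,3)
Op 4: remove (3,2)
Op 5: place WB@(1,0)
Op 6: place WB@(4,4)
Op 7: place WN@(0,3)
Op 8: place BK@(2,3)
Per-piece attacks for W:
  WN@(0,3): attacks (2,4) (1,1) (2,2)
  WB@(1,0): attacks (2,1) (3,2) (4,3) (0,1)
  WQ@(1,1): attacks (1,2) (1,3) (1,0) (2,1) (3,1) (4,1) (0,1) (2,2) (3,3) (4,4) (2,0) (0,2) (0,0) [ray(0,1) blocked at (1,3); ray(0,-1) blocked at (1,0); ray(1,1) blocked at (4,4)]
  WQ@(1,3): attacks (1,4) (1,2) (1,1) (2,3) (0,3) (2,4) (2,2) (3,1) (4,0) (0,4) (0,2) [ray(0,-1) blocked at (1,1); ray(1,0) blocked at (2,3); ray(-1,0) blocked at (0,3)]
  WB@(4,4): attacks (3,3) (2,2) (1,1) [ray(-1,-1) blocked at (1,1)]
Union (22 distinct): (0,0) (0,1) (0,2) (0,3) (0,4) (1,0) (1,1) (1,2) (1,3) (1,4) (2,0) (2,1) (2,2) (2,3) (2,4) (3,1) (3,2) (3,3) (4,0) (4,1) (4,3) (4,4)

Answer: 22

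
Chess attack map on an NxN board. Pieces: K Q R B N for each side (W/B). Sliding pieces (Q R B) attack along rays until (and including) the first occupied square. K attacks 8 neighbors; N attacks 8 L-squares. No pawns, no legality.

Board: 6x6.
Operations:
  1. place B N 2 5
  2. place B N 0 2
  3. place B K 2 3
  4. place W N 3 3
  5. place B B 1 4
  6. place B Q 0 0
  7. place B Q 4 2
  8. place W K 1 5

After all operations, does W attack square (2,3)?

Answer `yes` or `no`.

Op 1: place BN@(2,5)
Op 2: place BN@(0,2)
Op 3: place BK@(2,3)
Op 4: place WN@(3,3)
Op 5: place BB@(1,4)
Op 6: place BQ@(0,0)
Op 7: place BQ@(4,2)
Op 8: place WK@(1,5)
Per-piece attacks for W:
  WK@(1,5): attacks (1,4) (2,5) (0,5) (2,4) (0,4)
  WN@(3,3): attacks (4,5) (5,4) (2,5) (1,4) (4,1) (5,2) (2,1) (1,2)
W attacks (2,3): no

Answer: no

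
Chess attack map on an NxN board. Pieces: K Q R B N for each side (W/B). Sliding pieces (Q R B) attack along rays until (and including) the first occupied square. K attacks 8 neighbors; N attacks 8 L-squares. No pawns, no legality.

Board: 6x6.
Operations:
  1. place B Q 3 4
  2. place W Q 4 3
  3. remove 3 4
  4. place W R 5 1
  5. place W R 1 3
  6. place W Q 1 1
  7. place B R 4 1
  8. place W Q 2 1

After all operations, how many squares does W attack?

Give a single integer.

Answer: 31

Derivation:
Op 1: place BQ@(3,4)
Op 2: place WQ@(4,3)
Op 3: remove (3,4)
Op 4: place WR@(5,1)
Op 5: place WR@(1,3)
Op 6: place WQ@(1,1)
Op 7: place BR@(4,1)
Op 8: place WQ@(2,1)
Per-piece attacks for W:
  WQ@(1,1): attacks (1,2) (1,3) (1,0) (2,1) (0,1) (2,2) (3,3) (4,4) (5,5) (2,0) (0,2) (0,0) [ray(0,1) blocked at (1,3); ray(1,0) blocked at (2,1)]
  WR@(1,3): attacks (1,4) (1,5) (1,2) (1,1) (2,3) (3,3) (4,3) (0,3) [ray(0,-1) blocked at (1,1); ray(1,0) blocked at (4,3)]
  WQ@(2,1): attacks (2,2) (2,3) (2,4) (2,5) (2,0) (3,1) (4,1) (1,1) (3,2) (4,3) (3,0) (1,2) (0,3) (1,0) [ray(1,0) blocked at (4,1); ray(-1,0) blocked at (1,1); ray(1,1) blocked at (4,3)]
  WQ@(4,3): attacks (4,4) (4,5) (4,2) (4,1) (5,3) (3,3) (2,3) (1,3) (5,4) (5,2) (3,4) (2,5) (3,2) (2,1) [ray(0,-1) blocked at (4,1); ray(-1,0) blocked at (1,3); ray(-1,-1) blocked at (2,1)]
  WR@(5,1): attacks (5,2) (5,3) (5,4) (5,5) (5,0) (4,1) [ray(-1,0) blocked at (4,1)]
Union (31 distinct): (0,0) (0,1) (0,2) (0,3) (1,0) (1,1) (1,2) (1,3) (1,4) (1,5) (2,0) (2,1) (2,2) (2,3) (2,4) (2,5) (3,0) (3,1) (3,2) (3,3) (3,4) (4,1) (4,2) (4,3) (4,4) (4,5) (5,0) (5,2) (5,3) (5,4) (5,5)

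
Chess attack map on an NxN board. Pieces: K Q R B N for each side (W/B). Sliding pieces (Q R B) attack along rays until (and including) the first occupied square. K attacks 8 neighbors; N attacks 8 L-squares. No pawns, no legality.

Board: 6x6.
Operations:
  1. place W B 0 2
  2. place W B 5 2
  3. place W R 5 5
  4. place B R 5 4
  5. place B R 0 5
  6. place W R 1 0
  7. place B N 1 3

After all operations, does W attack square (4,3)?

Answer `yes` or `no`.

Op 1: place WB@(0,2)
Op 2: place WB@(5,2)
Op 3: place WR@(5,5)
Op 4: place BR@(5,4)
Op 5: place BR@(0,5)
Op 6: place WR@(1,0)
Op 7: place BN@(1,3)
Per-piece attacks for W:
  WB@(0,2): attacks (1,3) (1,1) (2,0) [ray(1,1) blocked at (1,3)]
  WR@(1,0): attacks (1,1) (1,2) (1,3) (2,0) (3,0) (4,0) (5,0) (0,0) [ray(0,1) blocked at (1,3)]
  WB@(5,2): attacks (4,3) (3,4) (2,5) (4,1) (3,0)
  WR@(5,5): attacks (5,4) (4,5) (3,5) (2,5) (1,5) (0,5) [ray(0,-1) blocked at (5,4); ray(-1,0) blocked at (0,5)]
W attacks (4,3): yes

Answer: yes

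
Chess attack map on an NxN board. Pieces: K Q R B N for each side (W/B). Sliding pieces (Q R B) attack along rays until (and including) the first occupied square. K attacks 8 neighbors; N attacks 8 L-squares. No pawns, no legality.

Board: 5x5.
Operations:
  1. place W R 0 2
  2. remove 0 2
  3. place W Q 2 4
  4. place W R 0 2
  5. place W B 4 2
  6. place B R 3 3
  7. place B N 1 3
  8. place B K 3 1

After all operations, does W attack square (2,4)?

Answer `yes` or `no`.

Answer: no

Derivation:
Op 1: place WR@(0,2)
Op 2: remove (0,2)
Op 3: place WQ@(2,4)
Op 4: place WR@(0,2)
Op 5: place WB@(4,2)
Op 6: place BR@(3,3)
Op 7: place BN@(1,3)
Op 8: place BK@(3,1)
Per-piece attacks for W:
  WR@(0,2): attacks (0,3) (0,4) (0,1) (0,0) (1,2) (2,2) (3,2) (4,2) [ray(1,0) blocked at (4,2)]
  WQ@(2,4): attacks (2,3) (2,2) (2,1) (2,0) (3,4) (4,4) (1,4) (0,4) (3,3) (1,3) [ray(1,-1) blocked at (3,3); ray(-1,-1) blocked at (1,3)]
  WB@(4,2): attacks (3,3) (3,1) [ray(-1,1) blocked at (3,3); ray(-1,-1) blocked at (3,1)]
W attacks (2,4): no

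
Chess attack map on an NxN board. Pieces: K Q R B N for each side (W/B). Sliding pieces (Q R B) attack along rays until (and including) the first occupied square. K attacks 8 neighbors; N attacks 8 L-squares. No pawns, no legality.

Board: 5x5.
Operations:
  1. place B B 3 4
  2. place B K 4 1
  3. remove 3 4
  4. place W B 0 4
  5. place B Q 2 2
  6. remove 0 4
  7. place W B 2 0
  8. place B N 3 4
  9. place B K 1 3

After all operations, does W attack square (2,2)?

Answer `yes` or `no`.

Op 1: place BB@(3,4)
Op 2: place BK@(4,1)
Op 3: remove (3,4)
Op 4: place WB@(0,4)
Op 5: place BQ@(2,2)
Op 6: remove (0,4)
Op 7: place WB@(2,0)
Op 8: place BN@(3,4)
Op 9: place BK@(1,3)
Per-piece attacks for W:
  WB@(2,0): attacks (3,1) (4,2) (1,1) (0,2)
W attacks (2,2): no

Answer: no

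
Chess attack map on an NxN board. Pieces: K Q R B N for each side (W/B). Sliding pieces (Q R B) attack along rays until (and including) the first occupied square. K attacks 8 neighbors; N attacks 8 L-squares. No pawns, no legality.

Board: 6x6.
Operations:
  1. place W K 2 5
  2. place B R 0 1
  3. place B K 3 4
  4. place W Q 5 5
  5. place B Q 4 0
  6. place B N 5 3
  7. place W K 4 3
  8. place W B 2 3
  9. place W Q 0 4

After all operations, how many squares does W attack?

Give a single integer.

Op 1: place WK@(2,5)
Op 2: place BR@(0,1)
Op 3: place BK@(3,4)
Op 4: place WQ@(5,5)
Op 5: place BQ@(4,0)
Op 6: place BN@(5,3)
Op 7: place WK@(4,3)
Op 8: place WB@(2,3)
Op 9: place WQ@(0,4)
Per-piece attacks for W:
  WQ@(0,4): attacks (0,5) (0,3) (0,2) (0,1) (1,4) (2,4) (3,4) (1,5) (1,3) (2,2) (3,1) (4,0) [ray(0,-1) blocked at (0,1); ray(1,0) blocked at (3,4); ray(1,-1) blocked at (4,0)]
  WB@(2,3): attacks (3,4) (3,2) (4,1) (5,0) (1,4) (0,5) (1,2) (0,1) [ray(1,1) blocked at (3,4); ray(-1,-1) blocked at (0,1)]
  WK@(2,5): attacks (2,4) (3,5) (1,5) (3,4) (1,4)
  WK@(4,3): attacks (4,4) (4,2) (5,3) (3,3) (5,4) (5,2) (3,4) (3,2)
  WQ@(5,5): attacks (5,4) (5,3) (4,5) (3,5) (2,5) (4,4) (3,3) (2,2) (1,1) (0,0) [ray(0,-1) blocked at (5,3); ray(-1,0) blocked at (2,5)]
Union (27 distinct): (0,0) (0,1) (0,2) (0,3) (0,5) (1,1) (1,2) (1,3) (1,4) (1,5) (2,2) (2,4) (2,5) (3,1) (3,2) (3,3) (3,4) (3,5) (4,0) (4,1) (4,2) (4,4) (4,5) (5,0) (5,2) (5,3) (5,4)

Answer: 27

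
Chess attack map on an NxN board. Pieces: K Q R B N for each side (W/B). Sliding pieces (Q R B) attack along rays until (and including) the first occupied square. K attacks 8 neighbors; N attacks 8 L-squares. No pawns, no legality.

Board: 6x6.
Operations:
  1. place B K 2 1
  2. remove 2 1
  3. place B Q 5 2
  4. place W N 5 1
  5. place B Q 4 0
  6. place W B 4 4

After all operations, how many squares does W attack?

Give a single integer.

Op 1: place BK@(2,1)
Op 2: remove (2,1)
Op 3: place BQ@(5,2)
Op 4: place WN@(5,1)
Op 5: place BQ@(4,0)
Op 6: place WB@(4,4)
Per-piece attacks for W:
  WB@(4,4): attacks (5,5) (5,3) (3,5) (3,3) (2,2) (1,1) (0,0)
  WN@(5,1): attacks (4,3) (3,2) (3,0)
Union (10 distinct): (0,0) (1,1) (2,2) (3,0) (3,2) (3,3) (3,5) (4,3) (5,3) (5,5)

Answer: 10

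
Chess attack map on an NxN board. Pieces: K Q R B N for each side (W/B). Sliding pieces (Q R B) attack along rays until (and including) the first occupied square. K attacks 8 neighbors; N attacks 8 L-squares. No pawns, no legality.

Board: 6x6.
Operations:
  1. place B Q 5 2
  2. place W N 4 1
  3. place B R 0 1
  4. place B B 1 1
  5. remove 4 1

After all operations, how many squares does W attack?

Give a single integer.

Op 1: place BQ@(5,2)
Op 2: place WN@(4,1)
Op 3: place BR@(0,1)
Op 4: place BB@(1,1)
Op 5: remove (4,1)
Per-piece attacks for W:
Union (0 distinct): (none)

Answer: 0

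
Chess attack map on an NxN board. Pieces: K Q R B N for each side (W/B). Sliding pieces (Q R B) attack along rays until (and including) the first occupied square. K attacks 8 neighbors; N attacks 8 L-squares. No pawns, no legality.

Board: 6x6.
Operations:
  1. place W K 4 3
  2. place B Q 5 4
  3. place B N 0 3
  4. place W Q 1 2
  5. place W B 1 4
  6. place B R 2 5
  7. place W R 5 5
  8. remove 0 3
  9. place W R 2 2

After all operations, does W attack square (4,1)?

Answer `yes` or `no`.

Op 1: place WK@(4,3)
Op 2: place BQ@(5,4)
Op 3: place BN@(0,3)
Op 4: place WQ@(1,2)
Op 5: place WB@(1,4)
Op 6: place BR@(2,5)
Op 7: place WR@(5,5)
Op 8: remove (0,3)
Op 9: place WR@(2,2)
Per-piece attacks for W:
  WQ@(1,2): attacks (1,3) (1,4) (1,1) (1,0) (2,2) (0,2) (2,3) (3,4) (4,5) (2,1) (3,0) (0,3) (0,1) [ray(0,1) blocked at (1,4); ray(1,0) blocked at (2,2)]
  WB@(1,4): attacks (2,5) (2,3) (3,2) (4,1) (5,0) (0,5) (0,3) [ray(1,1) blocked at (2,5)]
  WR@(2,2): attacks (2,3) (2,4) (2,5) (2,1) (2,0) (3,2) (4,2) (5,2) (1,2) [ray(0,1) blocked at (2,5); ray(-1,0) blocked at (1,2)]
  WK@(4,3): attacks (4,4) (4,2) (5,3) (3,3) (5,4) (5,2) (3,4) (3,2)
  WR@(5,5): attacks (5,4) (4,5) (3,5) (2,5) [ray(0,-1) blocked at (5,4); ray(-1,0) blocked at (2,5)]
W attacks (4,1): yes

Answer: yes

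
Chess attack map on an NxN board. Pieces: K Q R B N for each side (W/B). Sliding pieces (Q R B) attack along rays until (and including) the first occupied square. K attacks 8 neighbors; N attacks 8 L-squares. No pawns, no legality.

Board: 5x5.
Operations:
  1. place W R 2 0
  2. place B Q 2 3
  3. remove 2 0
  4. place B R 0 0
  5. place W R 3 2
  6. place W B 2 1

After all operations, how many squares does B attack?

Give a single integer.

Answer: 18

Derivation:
Op 1: place WR@(2,0)
Op 2: place BQ@(2,3)
Op 3: remove (2,0)
Op 4: place BR@(0,0)
Op 5: place WR@(3,2)
Op 6: place WB@(2,1)
Per-piece attacks for B:
  BR@(0,0): attacks (0,1) (0,2) (0,3) (0,4) (1,0) (2,0) (3,0) (4,0)
  BQ@(2,3): attacks (2,4) (2,2) (2,1) (3,3) (4,3) (1,3) (0,3) (3,4) (3,2) (1,4) (1,2) (0,1) [ray(0,-1) blocked at (2,1); ray(1,-1) blocked at (3,2)]
Union (18 distinct): (0,1) (0,2) (0,3) (0,4) (1,0) (1,2) (1,3) (1,4) (2,0) (2,1) (2,2) (2,4) (3,0) (3,2) (3,3) (3,4) (4,0) (4,3)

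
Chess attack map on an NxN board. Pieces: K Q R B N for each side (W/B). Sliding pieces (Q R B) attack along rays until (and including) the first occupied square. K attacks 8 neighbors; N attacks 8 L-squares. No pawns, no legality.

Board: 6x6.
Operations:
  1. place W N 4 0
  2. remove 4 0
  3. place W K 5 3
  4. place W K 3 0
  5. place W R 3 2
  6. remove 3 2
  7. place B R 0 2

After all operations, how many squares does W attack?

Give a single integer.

Op 1: place WN@(4,0)
Op 2: remove (4,0)
Op 3: place WK@(5,3)
Op 4: place WK@(3,0)
Op 5: place WR@(3,2)
Op 6: remove (3,2)
Op 7: place BR@(0,2)
Per-piece attacks for W:
  WK@(3,0): attacks (3,1) (4,0) (2,0) (4,1) (2,1)
  WK@(5,3): attacks (5,4) (5,2) (4,3) (4,4) (4,2)
Union (10 distinct): (2,0) (2,1) (3,1) (4,0) (4,1) (4,2) (4,3) (4,4) (5,2) (5,4)

Answer: 10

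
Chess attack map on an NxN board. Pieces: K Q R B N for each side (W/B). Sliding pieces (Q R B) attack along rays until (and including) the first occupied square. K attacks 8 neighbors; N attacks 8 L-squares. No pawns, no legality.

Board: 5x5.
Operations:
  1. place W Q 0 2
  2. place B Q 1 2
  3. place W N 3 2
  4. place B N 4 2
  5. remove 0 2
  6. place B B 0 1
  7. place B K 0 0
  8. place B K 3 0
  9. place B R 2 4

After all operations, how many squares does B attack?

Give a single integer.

Answer: 20

Derivation:
Op 1: place WQ@(0,2)
Op 2: place BQ@(1,2)
Op 3: place WN@(3,2)
Op 4: place BN@(4,2)
Op 5: remove (0,2)
Op 6: place BB@(0,1)
Op 7: place BK@(0,0)
Op 8: place BK@(3,0)
Op 9: place BR@(2,4)
Per-piece attacks for B:
  BK@(0,0): attacks (0,1) (1,0) (1,1)
  BB@(0,1): attacks (1,2) (1,0) [ray(1,1) blocked at (1,2)]
  BQ@(1,2): attacks (1,3) (1,4) (1,1) (1,0) (2,2) (3,2) (0,2) (2,3) (3,4) (2,1) (3,0) (0,3) (0,1) [ray(1,0) blocked at (3,2); ray(1,-1) blocked at (3,0); ray(-1,-1) blocked at (0,1)]
  BR@(2,4): attacks (2,3) (2,2) (2,1) (2,0) (3,4) (4,4) (1,4) (0,4)
  BK@(3,0): attacks (3,1) (4,0) (2,0) (4,1) (2,1)
  BN@(4,2): attacks (3,4) (2,3) (3,0) (2,1)
Union (20 distinct): (0,1) (0,2) (0,3) (0,4) (1,0) (1,1) (1,2) (1,3) (1,4) (2,0) (2,1) (2,2) (2,3) (3,0) (3,1) (3,2) (3,4) (4,0) (4,1) (4,4)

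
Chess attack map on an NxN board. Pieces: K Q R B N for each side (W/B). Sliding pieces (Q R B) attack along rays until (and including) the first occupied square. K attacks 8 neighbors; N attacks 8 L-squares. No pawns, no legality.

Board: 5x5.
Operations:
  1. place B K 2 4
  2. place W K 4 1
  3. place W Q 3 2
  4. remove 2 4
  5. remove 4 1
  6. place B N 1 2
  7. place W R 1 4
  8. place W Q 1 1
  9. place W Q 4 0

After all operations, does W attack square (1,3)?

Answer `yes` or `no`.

Op 1: place BK@(2,4)
Op 2: place WK@(4,1)
Op 3: place WQ@(3,2)
Op 4: remove (2,4)
Op 5: remove (4,1)
Op 6: place BN@(1,2)
Op 7: place WR@(1,4)
Op 8: place WQ@(1,1)
Op 9: place WQ@(4,0)
Per-piece attacks for W:
  WQ@(1,1): attacks (1,2) (1,0) (2,1) (3,1) (4,1) (0,1) (2,2) (3,3) (4,4) (2,0) (0,2) (0,0) [ray(0,1) blocked at (1,2)]
  WR@(1,4): attacks (1,3) (1,2) (2,4) (3,4) (4,4) (0,4) [ray(0,-1) blocked at (1,2)]
  WQ@(3,2): attacks (3,3) (3,4) (3,1) (3,0) (4,2) (2,2) (1,2) (4,3) (4,1) (2,3) (1,4) (2,1) (1,0) [ray(-1,0) blocked at (1,2); ray(-1,1) blocked at (1,4)]
  WQ@(4,0): attacks (4,1) (4,2) (4,3) (4,4) (3,0) (2,0) (1,0) (0,0) (3,1) (2,2) (1,3) (0,4)
W attacks (1,3): yes

Answer: yes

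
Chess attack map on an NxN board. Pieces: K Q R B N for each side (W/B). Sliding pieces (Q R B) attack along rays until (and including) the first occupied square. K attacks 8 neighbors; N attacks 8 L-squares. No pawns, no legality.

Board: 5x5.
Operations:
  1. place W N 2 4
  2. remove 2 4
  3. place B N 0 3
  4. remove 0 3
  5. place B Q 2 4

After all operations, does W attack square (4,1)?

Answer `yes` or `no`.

Answer: no

Derivation:
Op 1: place WN@(2,4)
Op 2: remove (2,4)
Op 3: place BN@(0,3)
Op 4: remove (0,3)
Op 5: place BQ@(2,4)
Per-piece attacks for W:
W attacks (4,1): no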